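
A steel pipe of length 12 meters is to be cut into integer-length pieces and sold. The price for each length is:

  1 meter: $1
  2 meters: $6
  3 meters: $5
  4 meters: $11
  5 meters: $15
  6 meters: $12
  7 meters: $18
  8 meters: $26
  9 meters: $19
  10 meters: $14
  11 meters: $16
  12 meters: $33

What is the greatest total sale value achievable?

Consider every possible first cut. r[k] is the best of p[i]+r[k−i] over all sellable i≤k.
r[1] = 1
r[2] = 6
r[3] = 7  (first piece 1, then r[2]=6)
r[4] = 12  (first piece 2, then r[2]=6)
r[5] = 15
r[6] = 18  (first piece 2, then r[4]=12)
r[7] = 21  (first piece 2, then r[5]=15)
r[8] = 26
r[9] = 27  (first piece 1, then r[8]=26)
r[10] = 32  (first piece 2, then r[8]=26)
r[11] = 33  (first piece 1, then r[10]=32)
r[12] = 38  (first piece 2, then r[10]=32)
One optimal cutting: 8 + 2 + 2 → $26 + $6 + $6 = $38.

38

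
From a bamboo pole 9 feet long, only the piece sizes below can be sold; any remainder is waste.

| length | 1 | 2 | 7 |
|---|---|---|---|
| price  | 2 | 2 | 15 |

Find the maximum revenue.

Consider every possible first cut. f[k] is the best of p[i]+f[k−i] over all sellable i≤k.
f[1] = 2
f[2] = max(2+2, 2+0) = 4
f[3] = max(2+4, 2+2) = 6
f[4] = max(2+6, 2+4) = 8
f[5] = max(2+8, 2+6) = 10
f[6] = max(2+10, 2+8) = 12
f[7] = max(2+12, 2+10, 15+0) = 15
f[8] = max(2+15, 2+12, 15+2) = 17
f[9] = max(2+17, 2+15, 15+4) = 19
One optimal cutting: 7 + 1 + 1 → $19.

19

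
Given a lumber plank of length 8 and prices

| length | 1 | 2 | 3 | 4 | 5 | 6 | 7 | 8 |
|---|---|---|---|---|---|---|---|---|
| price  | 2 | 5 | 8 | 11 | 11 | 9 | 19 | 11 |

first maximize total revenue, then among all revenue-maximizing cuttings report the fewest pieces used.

Let r[k] be the best obtainable value from length k. For each k, try every first piece i and keep the best of price[i] + r[k−i].
r[1] = 2
r[2] = 5
r[3] = 8
r[4] = 11
r[5] = 13  (first piece 1, then r[4]=11)
r[6] = 16  (first piece 2, then r[4]=11)
r[7] = 19  (first piece 3, then r[4]=11)
r[8] = 22  (first piece 4, then r[4]=11)
Maximum revenue is $22.
Now minimize piece count subject to staying optimal: for each k, pieces[k] = 1 + min over i with p[i]+r[k−i]=r[k] of pieces[k−i].
pieces[5] = 2
pieces[6] = 2
pieces[7] = 1
pieces[8] = 2

2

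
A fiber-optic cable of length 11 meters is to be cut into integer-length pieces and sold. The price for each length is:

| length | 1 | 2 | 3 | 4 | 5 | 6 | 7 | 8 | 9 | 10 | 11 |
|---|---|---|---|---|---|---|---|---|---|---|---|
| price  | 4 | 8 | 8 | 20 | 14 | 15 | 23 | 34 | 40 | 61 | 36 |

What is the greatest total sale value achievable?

65

Build best[k] bottom-up: best[k] = max over allowed piece i of (p[i] + best[k−i]).
best[1] = 4
best[2] = 8  (first piece 1, then best[1]=4)
best[3] = 12  (first piece 1, then best[2]=8)
best[4] = 20
best[5] = 24  (first piece 1, then best[4]=20)
best[6] = 28  (first piece 1, then best[5]=24)
best[7] = 32  (first piece 1, then best[6]=28)
best[8] = 40  (first piece 4, then best[4]=20)
best[9] = 44  (first piece 1, then best[8]=40)
best[10] = 61
best[11] = 65  (first piece 1, then best[10]=61)
One optimal cutting: 10 + 1 → $61 + $4 = $65.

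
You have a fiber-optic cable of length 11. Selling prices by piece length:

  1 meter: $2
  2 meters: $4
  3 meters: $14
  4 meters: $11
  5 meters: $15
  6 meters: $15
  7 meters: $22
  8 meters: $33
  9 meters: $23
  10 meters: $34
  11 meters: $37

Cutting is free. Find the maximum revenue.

47

Consider every possible first cut. r[k] is the best of p[i]+r[k−i] over all sellable i≤k.
r[1] = 2
r[2] = 4  (first piece 1, then r[1]=2)
r[3] = 14
r[4] = 16  (first piece 1, then r[3]=14)
r[5] = 18  (first piece 1, then r[4]=16)
r[6] = 28  (first piece 3, then r[3]=14)
r[7] = 30  (first piece 1, then r[6]=28)
r[8] = 33
r[9] = 42  (first piece 3, then r[6]=28)
r[10] = 44  (first piece 1, then r[9]=42)
r[11] = 47  (first piece 3, then r[8]=33)
One optimal cutting: 8 + 3 → $33 + $14 = $47.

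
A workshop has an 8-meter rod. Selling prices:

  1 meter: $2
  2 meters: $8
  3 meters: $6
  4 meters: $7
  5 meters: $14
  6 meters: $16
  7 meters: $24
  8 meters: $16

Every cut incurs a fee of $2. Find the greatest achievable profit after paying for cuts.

26

Build net[k] bottom-up: net[k] = max over allowed piece i of (p[i] + net[k−i]) − 2 per cut.
net[1] = 2
net[2] = 8
net[3] = 8  (first piece 1, then net[2]=8)
net[4] = 14  (first piece 2, then net[2]=8)
net[5] = 14  (first piece 1, then net[4]=14)
net[6] = 20  (first piece 2, then net[4]=14)
net[7] = 24
net[8] = 26  (first piece 2, then net[6]=20)
One optimal plan: pieces 2 + 2 + 2 + 2 (3 cuts) → $32 − $6 = $26.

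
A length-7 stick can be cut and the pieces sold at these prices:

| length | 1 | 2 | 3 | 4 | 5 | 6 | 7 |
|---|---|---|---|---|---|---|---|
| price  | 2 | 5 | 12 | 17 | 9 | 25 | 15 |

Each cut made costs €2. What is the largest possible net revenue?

27

Let r[k] be the best obtainable value from length k. For each k, try every first piece i and keep the best of price[i] + r[k−i] minus the 2 cut fee when i<k.
r[1] = 2
r[2] = max(2+2-2, 5+0) = 5
r[3] = max(2+5-2, 5+2-2, 12+0) = 12
r[4] = max(2+12-2, 5+5-2, 12+2-2, 17+0) = 17
r[5] = max(2+17-2, 5+12-2, 12+5-2, 17+2-2, 9+0) = 17
r[6] = max(2+17-2, 5+17-2, 12+12-2, 17+5-2, 9+2-2, 25+0) = 25
r[7] = max(2+25-2, 5+17-2, 12+17-2, …, 25+2-2, 15+0) = 27
One optimal plan: pieces 4 + 3 (1 cut) → €29 − €2 = €27.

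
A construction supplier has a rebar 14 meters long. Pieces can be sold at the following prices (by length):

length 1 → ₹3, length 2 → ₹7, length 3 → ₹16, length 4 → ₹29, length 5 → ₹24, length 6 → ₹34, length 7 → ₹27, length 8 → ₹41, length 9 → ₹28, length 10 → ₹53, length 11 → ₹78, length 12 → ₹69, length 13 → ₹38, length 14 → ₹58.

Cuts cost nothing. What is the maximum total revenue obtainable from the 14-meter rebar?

Build R[k] bottom-up: R[k] = max over allowed piece i of (p[i] + R[k−i]).
R[1] = 3
R[2] = 7
R[3] = 16
R[4] = 29
R[5] = 32  (first piece 1, then R[4]=29)
R[6] = 36  (first piece 2, then R[4]=29)
R[7] = 45  (first piece 3, then R[4]=29)
R[8] = 58  (first piece 4, then R[4]=29)
R[9] = 61  (first piece 1, then R[8]=58)
R[10] = 65  (first piece 2, then R[8]=58)
R[11] = 78
R[12] = 87  (first piece 4, then R[8]=58)
R[13] = 90  (first piece 1, then R[12]=87)
R[14] = 94  (first piece 2, then R[12]=87)
One optimal cutting: 4 + 4 + 4 + 2 → ₹29 + ₹29 + ₹29 + ₹7 = ₹94.

94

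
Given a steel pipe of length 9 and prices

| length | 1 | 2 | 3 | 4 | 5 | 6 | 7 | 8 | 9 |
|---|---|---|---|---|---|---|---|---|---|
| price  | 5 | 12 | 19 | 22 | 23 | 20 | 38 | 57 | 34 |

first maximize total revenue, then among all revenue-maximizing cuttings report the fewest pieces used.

2

Consider every possible first cut. r[k] is the best of p[i]+r[k−i] over all sellable i≤k.
r[1] = 5
r[2] = max(5+5, 12+0) = 12
r[3] = max(5+12, 12+5, 19+0) = 19
r[4] = max(5+19, 12+12, 19+5, 22+0) = 24
r[5] = max(5+24, 12+19, 19+12, 22+5, 23+0) = 31
r[6] = max(5+31, 12+24, 19+19, 22+12, 23+5, 20+0) = 38
r[7] = max(5+38, 12+31, 19+24, …, 20+5, 38+0) = 43
r[8] = max(5+43, 12+38, 19+31, …, 38+5, 57+0) = 57
r[9] = max(5+57, 12+43, 19+38, …, 57+5, 34+0) = 62
Maximum revenue is $62.
Now minimize piece count subject to staying optimal: for each k, pieces[k] = 1 + min over i with p[i]+r[k−i]=r[k] of pieces[k−i].
pieces[6] = 2
pieces[7] = 3
pieces[8] = 1
pieces[9] = 2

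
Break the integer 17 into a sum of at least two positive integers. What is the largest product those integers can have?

486

Let f[k] be the best product for length k (with at least one cut). For each first piece i, the rest contributes max(k−i, f[k−i]).
Small cases: f[2]=1, f[3]=2, f[4]=4, f[5]=6, f[6]=9, f[7]=12, f[8]=18, f[9]=27, f[10]=36, f[11]=54, f[12]=81.
f[13] = max(1×81, 2×54, 3×36, …, 11×2, 12×1) = 108
f[14] = max(1×108, 2×81, 3×54, …, 12×2, 13×1) = 162
f[15] = max(1×162, 2×108, 3×81, …, 13×2, 14×1) = 243
f[16] = max(1×243, 2×162, 3×108, …, 14×2, 15×1) = 324
f[17] = max(1×324, 2×243, 3×162, …, 15×2, 16×1) = 486
One optimal split: 3 + 3 + 3 + 3 + 3 + 2; product 3×3×3×3×3×2 = 486.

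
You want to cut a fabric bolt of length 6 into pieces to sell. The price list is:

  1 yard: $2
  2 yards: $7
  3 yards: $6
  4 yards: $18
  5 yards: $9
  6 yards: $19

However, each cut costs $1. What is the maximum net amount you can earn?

24

Build r[k] bottom-up: r[k] = max over allowed piece i of (p[i] + r[k−i]) − 1 per cut.
r[1] = 2
r[2] = max(2+2-1, 7+0) = 7
r[3] = max(2+7-1, 7+2-1, 6+0) = 8
r[4] = max(2+8-1, 7+7-1, 6+2-1, 18+0) = 18
r[5] = max(2+18-1, 7+8-1, 6+7-1, 18+2-1, 9+0) = 19
r[6] = max(2+19-1, 7+18-1, 6+8-1, 18+7-1, 9+2-1, 19+0) = 24
One optimal plan: pieces 4 + 2 (1 cut) → $25 − $1 = $24.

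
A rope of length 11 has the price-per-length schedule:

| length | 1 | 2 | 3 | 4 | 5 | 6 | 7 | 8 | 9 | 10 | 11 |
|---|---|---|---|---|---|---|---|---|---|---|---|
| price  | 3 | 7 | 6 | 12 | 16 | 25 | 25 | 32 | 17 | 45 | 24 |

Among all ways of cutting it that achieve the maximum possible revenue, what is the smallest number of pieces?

Build r[k] bottom-up: r[k] = max over allowed piece i of (p[i] + r[k−i]).
r[1] = 3
r[2] = 7
r[3] = 10  (first piece 1, then r[2]=7)
r[4] = 14  (first piece 2, then r[2]=7)
r[5] = 17  (first piece 1, then r[4]=14)
r[6] = 25
r[7] = 28  (first piece 1, then r[6]=25)
r[8] = 32  (first piece 2, then r[6]=25)
r[9] = 35  (first piece 1, then r[8]=32)
r[10] = 45
r[11] = 48  (first piece 1, then r[10]=45)
Maximum revenue is $48.
Now minimize piece count subject to staying optimal: for each k, pieces[k] = 1 + min over i with p[i]+r[k−i]=r[k] of pieces[k−i].
pieces[8] = 1
pieces[9] = 2
pieces[10] = 1
pieces[11] = 2

2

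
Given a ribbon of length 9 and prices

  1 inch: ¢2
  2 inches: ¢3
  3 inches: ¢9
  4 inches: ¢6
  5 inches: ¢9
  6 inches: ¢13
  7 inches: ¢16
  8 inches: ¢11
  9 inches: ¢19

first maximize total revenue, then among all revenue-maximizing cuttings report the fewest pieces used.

Let r[k] be the best obtainable value from length k. For each k, try every first piece i and keep the best of price[i] + r[k−i].
r[1] = 2
r[2] = 4  (first piece 1, then r[1]=2)
r[3] = 9
r[4] = 11  (first piece 1, then r[3]=9)
r[5] = 13  (first piece 1, then r[4]=11)
r[6] = 18  (first piece 3, then r[3]=9)
r[7] = 20  (first piece 1, then r[6]=18)
r[8] = 22  (first piece 1, then r[7]=20)
r[9] = 27  (first piece 3, then r[6]=18)
Maximum revenue is ¢27.
Now minimize piece count subject to staying optimal: for each k, pieces[k] = 1 + min over i with p[i]+r[k−i]=r[k] of pieces[k−i].
pieces[6] = 2
pieces[7] = 3
pieces[8] = 4
pieces[9] = 3

3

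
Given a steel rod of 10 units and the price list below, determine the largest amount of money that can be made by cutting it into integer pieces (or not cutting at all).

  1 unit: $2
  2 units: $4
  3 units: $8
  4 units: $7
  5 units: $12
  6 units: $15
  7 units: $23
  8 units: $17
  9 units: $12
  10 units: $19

Consider every possible first cut. r[k] is the best of p[i]+r[k−i] over all sellable i≤k.
r[1] = 2
r[2] = max(2+2, 4+0) = 4
r[3] = max(2+4, 4+2, 8+0) = 8
r[4] = max(2+8, 4+4, 8+2, 7+0) = 10
r[5] = max(2+10, 4+8, 8+4, 7+2, 12+0) = 12
r[6] = max(2+12, 4+10, 8+8, 7+4, 12+2, 15+0) = 16
r[7] = max(2+16, 4+12, 8+10, …, 15+2, 23+0) = 23
r[8] = max(2+23, 4+16, 8+12, …, 23+2, 17+0) = 25
r[9] = max(2+25, 4+23, 8+16, …, 17+2, 12+0) = 27
r[10] = max(2+27, 4+25, 8+23, …, 12+2, 19+0) = 31
One optimal cutting: 7 + 3 → $23 + $8 = $31.

31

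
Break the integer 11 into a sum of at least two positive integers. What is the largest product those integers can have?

Define f[k] = max over 1≤i<k of i · max(k−i, f[k−i]); the inner max lets the remainder stay uncut if that's better.
Small cases: f[2]=1, f[3]=2.
f[4] = max(1×3, 2×2, 3×1) = 4
f[5] = max(1×4, 2×3, 3×2, 4×1) = 6
f[6] = max(1×6, 2×4, 3×3, 4×2, 5×1) = 9
f[7] = max(1×9, 2×6, 3×4, 4×3, 5×2, 6×1) = 12
f[8] = max(1×12, 2×9, 3×6, …, 6×2, 7×1) = 18
f[9] = max(1×18, 2×12, 3×9, …, 7×2, 8×1) = 27
f[10] = max(1×27, 2×18, 3×12, …, 8×2, 9×1) = 36
f[11] = max(1×36, 2×27, 3×18, …, 9×2, 10×1) = 54
One optimal split: 3 + 3 + 3 + 2; product 3×3×3×2 = 54.

54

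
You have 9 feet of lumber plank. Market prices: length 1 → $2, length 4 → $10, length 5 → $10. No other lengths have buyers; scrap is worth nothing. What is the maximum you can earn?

22

Build f[k] bottom-up: f[k] = max over allowed piece i of (p[i] + f[k−i]).
f[1] = 2
f[2] = 4  (first piece 1, then f[1]=2)
f[3] = 6  (first piece 1, then f[2]=4)
f[4] = 10
f[5] = 12  (first piece 1, then f[4]=10)
f[6] = 14  (first piece 1, then f[5]=12)
f[7] = 16  (first piece 1, then f[6]=14)
f[8] = 20  (first piece 4, then f[4]=10)
f[9] = 22  (first piece 1, then f[8]=20)
One optimal cutting: 4 + 4 + 1 → $22.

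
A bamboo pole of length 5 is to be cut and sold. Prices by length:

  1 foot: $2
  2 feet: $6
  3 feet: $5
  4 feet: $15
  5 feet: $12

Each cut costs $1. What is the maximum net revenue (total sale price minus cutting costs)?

Build v[k] bottom-up: v[k] = max over allowed piece i of (p[i] + v[k−i]) − 1 per cut.
v[1] = 2
v[2] = max(2+2-1, 6+0) = 6
v[3] = max(2+6-1, 6+2-1, 5+0) = 7
v[4] = max(2+7-1, 6+6-1, 5+2-1, 15+0) = 15
v[5] = max(2+15-1, 6+7-1, 5+6-1, 15+2-1, 12+0) = 16
One optimal plan: pieces 4 + 1 (1 cut) → $17 − $1 = $16.

16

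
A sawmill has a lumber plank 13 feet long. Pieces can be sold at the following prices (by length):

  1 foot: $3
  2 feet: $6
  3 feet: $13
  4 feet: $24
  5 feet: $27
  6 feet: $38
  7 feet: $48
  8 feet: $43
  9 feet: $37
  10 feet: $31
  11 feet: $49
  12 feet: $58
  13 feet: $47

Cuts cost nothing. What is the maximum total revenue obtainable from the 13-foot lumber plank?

Consider every possible first cut. v[k] is the best of p[i]+v[k−i] over all sellable i≤k.
v[1] = 3
v[2] = 6  (first piece 1, then v[1]=3)
v[3] = 13
v[4] = 24
v[5] = 27  (first piece 1, then v[4]=24)
v[6] = 38
v[7] = 48
v[8] = 51  (first piece 1, then v[7]=48)
v[9] = 54  (first piece 1, then v[8]=51)
v[10] = 62  (first piece 4, then v[6]=38)
v[11] = 72  (first piece 4, then v[7]=48)
v[12] = 76  (first piece 6, then v[6]=38)
v[13] = 86  (first piece 6, then v[7]=48)
One optimal cutting: 7 + 6 → $48 + $38 = $86.

86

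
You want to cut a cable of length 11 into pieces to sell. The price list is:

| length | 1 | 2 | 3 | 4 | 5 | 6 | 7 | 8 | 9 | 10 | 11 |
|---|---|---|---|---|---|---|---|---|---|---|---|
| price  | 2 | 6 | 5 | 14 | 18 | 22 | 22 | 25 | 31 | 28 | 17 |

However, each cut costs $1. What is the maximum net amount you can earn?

39

Let r[k] be the best obtainable value from length k. For each k, try every first piece i and keep the best of price[i] + r[k−i] minus the 1 cut fee when i<k.
r[1] = 2
r[2] = max(2+2-1, 6+0) = 6
r[3] = max(2+6-1, 6+2-1, 5+0) = 7
r[4] = max(2+7-1, 6+6-1, 5+2-1, 14+0) = 14
r[5] = max(2+14-1, 6+7-1, 5+6-1, 14+2-1, 18+0) = 18
r[6] = max(2+18-1, 6+14-1, 5+7-1, 14+6-1, 18+2-1, 22+0) = 22
r[7] = max(2+22-1, 6+18-1, 5+14-1, …, 22+2-1, 22+0) = 23
r[8] = max(2+23-1, 6+22-1, 5+18-1, …, 22+2-1, 25+0) = 27
r[9] = max(2+27-1, 6+23-1, 5+22-1, …, 25+2-1, 31+0) = 31
r[10] = max(2+31-1, 6+27-1, 5+23-1, …, 31+2-1, 28+0) = 35
r[11] = max(2+35-1, 6+31-1, 5+27-1, …, 28+2-1, 17+0) = 39
One optimal plan: pieces 6 + 5 (1 cut) → $40 − $1 = $39.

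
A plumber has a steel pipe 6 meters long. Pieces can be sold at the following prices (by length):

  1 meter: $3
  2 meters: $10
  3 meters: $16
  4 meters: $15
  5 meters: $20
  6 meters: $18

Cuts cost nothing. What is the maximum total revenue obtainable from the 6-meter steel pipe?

32

Consider every possible first cut. R[k] is the best of p[i]+R[k−i] over all sellable i≤k.
R[1] = 3
R[2] = 10
R[3] = 16
R[4] = 20  (first piece 2, then R[2]=10)
R[5] = 26  (first piece 2, then R[3]=16)
R[6] = 32  (first piece 3, then R[3]=16)
One optimal cutting: 3 + 3 → $16 + $16 = $32.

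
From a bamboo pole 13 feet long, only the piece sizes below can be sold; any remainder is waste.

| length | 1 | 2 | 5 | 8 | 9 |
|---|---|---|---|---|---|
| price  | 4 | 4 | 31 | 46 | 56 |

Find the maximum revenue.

77

Build r[k] bottom-up: r[k] = max over allowed piece i of (p[i] + r[k−i]).
r[1] = 4
r[2] = 8  (first piece 1, then r[1]=4)
r[3] = 12  (first piece 1, then r[2]=8)
r[4] = 16  (first piece 1, then r[3]=12)
r[5] = 31
r[6] = 35  (first piece 1, then r[5]=31)
r[7] = 39  (first piece 1, then r[6]=35)
r[8] = 46
r[9] = 56
r[10] = 62  (first piece 5, then r[5]=31)
r[11] = 66  (first piece 1, then r[10]=62)
r[12] = 70  (first piece 1, then r[11]=66)
r[13] = 77  (first piece 5, then r[8]=46)
One optimal cutting: 8 + 5 → $77.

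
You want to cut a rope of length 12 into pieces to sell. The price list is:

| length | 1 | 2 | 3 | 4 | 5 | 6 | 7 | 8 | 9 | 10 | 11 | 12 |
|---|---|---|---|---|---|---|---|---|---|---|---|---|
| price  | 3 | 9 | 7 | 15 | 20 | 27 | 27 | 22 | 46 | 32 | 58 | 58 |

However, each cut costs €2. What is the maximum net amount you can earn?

59

Consider every possible first cut. net[k] is the best of p[i]+net[k−i] over all sellable i≤k, charging 2 whenever i<k.
net[1] = 3
net[2] = max(3+3-2, 9+0) = 9
net[3] = max(3+9-2, 9+3-2, 7+0) = 10
net[4] = max(3+10-2, 9+9-2, 7+3-2, 15+0) = 16
net[5] = max(3+16-2, 9+10-2, 7+9-2, 15+3-2, 20+0) = 20
net[6] = max(3+20-2, 9+16-2, 7+10-2, 15+9-2, 20+3-2, 27+0) = 27
net[7] = max(3+27-2, 9+20-2, 7+16-2, …, 27+3-2, 27+0) = 28
net[8] = max(3+28-2, 9+27-2, 7+20-2, …, 27+3-2, 22+0) = 34
net[9] = max(3+34-2, 9+28-2, 7+27-2, …, 22+3-2, 46+0) = 46
net[10] = max(3+46-2, 9+34-2, 7+28-2, …, 46+3-2, 32+0) = 47
net[11] = max(3+47-2, 9+46-2, 7+34-2, …, 32+3-2, 58+0) = 58
net[12] = max(3+58-2, 9+47-2, 7+46-2, …, 58+3-2, 58+0) = 59
One optimal plan: pieces 11 + 1 (1 cut) → €61 − €2 = €59.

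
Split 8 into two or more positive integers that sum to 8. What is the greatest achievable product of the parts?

18

Let prod[k] be the best product for length k (with at least one cut). For each first piece i, the rest contributes max(k−i, prod[k−i]).
prod[2] = 1×max(1,0) = 1×1 = 1
prod[3] = max(1×2, 2×1) = 2
prod[4] = max(1×3, 2×2, 3×1) = 4
prod[5] = max(1×4, 2×3, 3×2, 4×1) = 6
prod[6] = max(1×6, 2×4, 3×3, 4×2, 5×1) = 9
prod[7] = max(1×9, 2×6, 3×4, 4×3, 5×2, 6×1) = 12
prod[8] = max(1×12, 2×9, 3×6, …, 6×2, 7×1) = 18
One optimal split: 3 + 3 + 2; product 3×3×2 = 18.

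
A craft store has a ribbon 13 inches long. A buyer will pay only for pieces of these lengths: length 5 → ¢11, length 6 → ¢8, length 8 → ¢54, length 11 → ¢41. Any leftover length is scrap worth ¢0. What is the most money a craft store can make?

Build r[k] bottom-up: r[k] = max over allowed piece i of (p[i] + r[k−i]).
r[1] = 0
r[2] = 0
r[3] = 0
r[4] = 0
r[5] = 11
r[6] = 11
r[7] = 11
r[8] = 54
r[9] = 54
r[10] = 54
r[11] = 54
r[12] = 54
r[13] = 65  (first piece 5, then r[8]=54)
One optimal cutting: 8 + 5 → ¢65.

65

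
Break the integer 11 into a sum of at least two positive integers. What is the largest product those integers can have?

54

Let m[k] be the best product for length k (with at least one cut). For each first piece i, the rest contributes max(k−i, m[k−i]).
m[2] = 1*max(1,0) = 1*1 = 1
m[3] = max(1*2, 2*1) = 2
m[4] = max(1*3, 2*2, 3*1) = 4
m[5] = max(1*4, 2*3, 3*2, 4*1) = 6
m[6] = max(1*6, 2*4, 3*3, 4*2, 5*1) = 9
m[7] = max(1*9, 2*6, 3*4, 4*3, 5*2, 6*1) = 12
m[8] = max(1*12, 2*9, 3*6, …, 6*2, 7*1) = 18
m[9] = max(1*18, 2*12, 3*9, …, 7*2, 8*1) = 27
m[10] = max(1*27, 2*18, 3*12, …, 8*2, 9*1) = 36
m[11] = max(1*36, 2*27, 3*18, …, 9*2, 10*1) = 54
One optimal split: 3 + 3 + 3 + 2; product 3*3*3*2 = 54.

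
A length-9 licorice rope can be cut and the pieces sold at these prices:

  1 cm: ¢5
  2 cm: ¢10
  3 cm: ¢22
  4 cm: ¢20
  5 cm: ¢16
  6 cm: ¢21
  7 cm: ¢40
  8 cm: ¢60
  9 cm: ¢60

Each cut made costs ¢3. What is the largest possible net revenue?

62

Build v[k] bottom-up: v[k] = max over allowed piece i of (p[i] + v[k−i]) − 3 per cut.
v[1] = 5
v[2] = 10
v[3] = 22
v[4] = 24  (first piece 1, then v[3]=22)
v[5] = 29  (first piece 2, then v[3]=22)
v[6] = 41  (first piece 3, then v[3]=22)
v[7] = 43  (first piece 1, then v[6]=41)
v[8] = 60
v[9] = 62  (first piece 1, then v[8]=60)
One optimal plan: pieces 8 + 1 (1 cut) → ¢65 − ¢3 = ¢62.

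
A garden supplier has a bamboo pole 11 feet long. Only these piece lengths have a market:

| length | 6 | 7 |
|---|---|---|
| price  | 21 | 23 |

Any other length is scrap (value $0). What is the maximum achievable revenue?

23

Let f[k] be the best obtainable value from length k. For each k, try every first piece i and keep the best of price[i] + f[k−i].
f[1] = 0
f[2] = 0
f[3] = 0
f[4] = 0
f[5] = 0
f[6] = 21
f[7] = max(21+0, 23+0) = 23
f[8] = max(21+0, 23+0) = 23
f[9] = max(21+0, 23+0) = 23
f[10] = max(21+0, 23+0) = 23
f[11] = max(21+0, 23+0) = 23
One optimal cutting: pieces 7 with 4 feet of scrap → $23.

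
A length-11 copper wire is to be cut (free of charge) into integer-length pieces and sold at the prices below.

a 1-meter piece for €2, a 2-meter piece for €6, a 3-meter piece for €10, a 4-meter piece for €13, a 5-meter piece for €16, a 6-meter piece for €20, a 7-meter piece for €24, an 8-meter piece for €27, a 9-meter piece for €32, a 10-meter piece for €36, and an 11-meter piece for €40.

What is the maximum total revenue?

Let v[k] be the best obtainable value from length k. For each k, try every first piece i and keep the best of price[i] + v[k−i].
v[1] = 2
v[2] = max(2+2, 6+0) = 6
v[3] = max(2+6, 6+2, 10+0) = 10
v[4] = max(2+10, 6+6, 10+2, 13+0) = 13
v[5] = max(2+13, 6+10, 10+6, 13+2, 16+0) = 16
v[6] = max(2+16, 6+13, 10+10, 13+6, 16+2, 20+0) = 20
v[7] = max(2+20, 6+16, 10+13, …, 20+2, 24+0) = 24
v[8] = max(2+24, 6+20, 10+16, …, 24+2, 27+0) = 27
v[9] = max(2+27, 6+24, 10+20, …, 27+2, 32+0) = 32
v[10] = max(2+32, 6+27, 10+24, …, 32+2, 36+0) = 36
v[11] = max(2+36, 6+32, 10+27, …, 36+2, 40+0) = 40
Best is to sell the whole 11-meter piece uncut for €40.

40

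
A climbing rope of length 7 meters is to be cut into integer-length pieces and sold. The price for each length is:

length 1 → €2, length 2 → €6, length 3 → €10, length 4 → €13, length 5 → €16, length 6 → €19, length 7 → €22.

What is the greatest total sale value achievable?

23

Build v[k] bottom-up: v[k] = max over allowed piece i of (p[i] + v[k−i]).
v[1] = 2
v[2] = max(2+2, 6+0) = 6
v[3] = max(2+6, 6+2, 10+0) = 10
v[4] = max(2+10, 6+6, 10+2, 13+0) = 13
v[5] = max(2+13, 6+10, 10+6, 13+2, 16+0) = 16
v[6] = max(2+16, 6+13, 10+10, 13+6, 16+2, 19+0) = 20
v[7] = max(2+20, 6+16, 10+13, …, 19+2, 22+0) = 23
One optimal cutting: 4 + 3 → €13 + €10 = €23.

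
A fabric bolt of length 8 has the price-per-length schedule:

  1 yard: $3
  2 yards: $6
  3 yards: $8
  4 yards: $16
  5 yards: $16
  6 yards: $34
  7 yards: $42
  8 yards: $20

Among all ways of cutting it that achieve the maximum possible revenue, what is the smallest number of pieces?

2

Let r[k] be the best obtainable value from length k. For each k, try every first piece i and keep the best of price[i] + r[k−i].
r[1] = 3
r[2] = max(3+3, 6+0) = 6
r[3] = max(3+6, 6+3, 8+0) = 9
r[4] = max(3+9, 6+6, 8+3, 16+0) = 16
r[5] = max(3+16, 6+9, 8+6, 16+3, 16+0) = 19
r[6] = max(3+19, 6+16, 8+9, 16+6, 16+3, 34+0) = 34
r[7] = max(3+34, 6+19, 8+16, …, 34+3, 42+0) = 42
r[8] = max(3+42, 6+34, 8+19, …, 42+3, 20+0) = 45
Maximum revenue is $45.
Now minimize piece count subject to staying optimal: for each k, pieces[k] = 1 + min over i with p[i]+r[k−i]=r[k] of pieces[k−i].
pieces[5] = 2
pieces[6] = 1
pieces[7] = 1
pieces[8] = 2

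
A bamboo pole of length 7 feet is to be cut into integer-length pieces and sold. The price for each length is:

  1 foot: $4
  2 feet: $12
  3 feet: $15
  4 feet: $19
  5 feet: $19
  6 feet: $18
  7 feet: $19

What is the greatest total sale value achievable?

Let best[k] be the best obtainable value from length k. For each k, try every first piece i and keep the best of price[i] + best[k−i].
best[1] = 4
best[2] = 12
best[3] = 16  (first piece 1, then best[2]=12)
best[4] = 24  (first piece 2, then best[2]=12)
best[5] = 28  (first piece 1, then best[4]=24)
best[6] = 36  (first piece 2, then best[4]=24)
best[7] = 40  (first piece 1, then best[6]=36)
One optimal cutting: 2 + 2 + 2 + 1 → $12 + $12 + $12 + $4 = $40.

40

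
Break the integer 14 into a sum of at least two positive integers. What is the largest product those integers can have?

Let g[k] be the best product for length k (with at least one cut). For each first piece i, the rest contributes max(k−i, g[k−i]).
Small cases: g[2]=1, g[3]=2, g[4]=4, g[5]=6, g[6]=9, g[7]=12, g[8]=18, g[9]=27.
g[10] = max(1×27, 2×18, 3×12, …, 8×2, 9×1) = 36
g[11] = max(1×36, 2×27, 3×18, …, 9×2, 10×1) = 54
g[12] = max(1×54, 2×36, 3×27, …, 10×2, 11×1) = 81
g[13] = max(1×81, 2×54, 3×36, …, 11×2, 12×1) = 108
g[14] = max(1×108, 2×81, 3×54, …, 12×2, 13×1) = 162
One optimal split: 3 + 3 + 3 + 3 + 2; product 3×3×3×3×2 = 162.

162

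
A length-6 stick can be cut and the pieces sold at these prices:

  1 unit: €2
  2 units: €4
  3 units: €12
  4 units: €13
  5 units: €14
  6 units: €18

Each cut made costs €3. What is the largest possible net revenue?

21

Build v[k] bottom-up: v[k] = max over allowed piece i of (p[i] + v[k−i]) − 3 per cut.
v[1] = 2
v[2] = max(2+2-3, 4+0) = 4
v[3] = max(2+4-3, 4+2-3, 12+0) = 12
v[4] = max(2+12-3, 4+4-3, 12+2-3, 13+0) = 13
v[5] = max(2+13-3, 4+12-3, 12+4-3, 13+2-3, 14+0) = 14
v[6] = max(2+14-3, 4+13-3, 12+12-3, 13+4-3, 14+2-3, 18+0) = 21
One optimal plan: pieces 3 + 3 (1 cut) → €24 − €3 = €21.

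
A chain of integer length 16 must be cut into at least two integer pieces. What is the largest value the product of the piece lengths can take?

Define prod[k] = max over 1≤i<k of i · max(k−i, prod[k−i]); the inner max lets the remainder stay uncut if that's better.
Small cases: prod[2]=1, prod[3]=2, prod[4]=4, prod[5]=6, prod[6]=9, prod[7]=12, prod[8]=18, prod[9]=27, prod[10]=36.
prod[11] = 2·max(9,27) = 2·27 = 54
prod[12] = 3·max(9,27) = 3·27 = 81
prod[13] = 2·max(11,54) = 2·54 = 108
prod[14] = 2·max(12,81) = 2·81 = 162
prod[15] = 3·max(12,81) = 3·81 = 243
prod[16] = 2·max(14,162) = 2·162 = 324
One optimal split: 3 + 3 + 3 + 3 + 2 + 2; product 3·3·3·3·2·2 = 324.

324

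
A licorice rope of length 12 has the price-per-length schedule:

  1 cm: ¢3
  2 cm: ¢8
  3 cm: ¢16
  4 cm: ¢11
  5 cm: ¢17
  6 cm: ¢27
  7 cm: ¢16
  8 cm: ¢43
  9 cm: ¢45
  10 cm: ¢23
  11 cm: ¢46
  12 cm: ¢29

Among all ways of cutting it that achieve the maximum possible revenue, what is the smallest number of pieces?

Build r[k] bottom-up: r[k] = max over allowed piece i of (p[i] + r[k−i]).
r[1] = 3
r[2] = max(3+3, 8+0) = 8
r[3] = max(3+8, 8+3, 16+0) = 16
r[4] = max(3+16, 8+8, 16+3, 11+0) = 19
r[5] = max(3+19, 8+16, 16+8, 11+3, 17+0) = 24
r[6] = max(3+24, 8+19, 16+16, 11+8, 17+3, 27+0) = 32
r[7] = max(3+32, 8+24, 16+19, …, 27+3, 16+0) = 35
r[8] = max(3+35, 8+32, 16+24, …, 16+3, 43+0) = 43
r[9] = max(3+43, 8+35, 16+32, …, 43+3, 45+0) = 48
r[10] = max(3+48, 8+43, 16+35, …, 45+3, 23+0) = 51
r[11] = max(3+51, 8+48, 16+43, …, 23+3, 46+0) = 59
r[12] = max(3+59, 8+51, 16+48, …, 46+3, 29+0) = 64
Maximum revenue is ¢64.
Now minimize piece count subject to staying optimal: for each k, pieces[k] = 1 + min over i with p[i]+r[k−i]=r[k] of pieces[k−i].
pieces[9] = 3
pieces[10] = 2
pieces[11] = 2
pieces[12] = 4

4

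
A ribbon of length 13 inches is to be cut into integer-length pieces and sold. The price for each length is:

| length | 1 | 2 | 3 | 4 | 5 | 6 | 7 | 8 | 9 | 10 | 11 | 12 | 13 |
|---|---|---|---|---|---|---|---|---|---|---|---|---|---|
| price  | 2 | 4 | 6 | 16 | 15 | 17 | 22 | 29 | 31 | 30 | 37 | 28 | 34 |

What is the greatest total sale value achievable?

Consider every possible first cut. r[k] is the best of p[i]+r[k−i] over all sellable i≤k.
r[1] = 2
r[2] = max(2+2, 4+0) = 4
r[3] = max(2+4, 4+2, 6+0) = 6
r[4] = max(2+6, 4+4, 6+2, 16+0) = 16
r[5] = max(2+16, 4+6, 6+4, 16+2, 15+0) = 18
r[6] = max(2+18, 4+16, 6+6, 16+4, 15+2, 17+0) = 20
r[7] = max(2+20, 4+18, 6+16, …, 17+2, 22+0) = 22
r[8] = max(2+22, 4+20, 6+18, …, 22+2, 29+0) = 32
r[9] = max(2+32, 4+22, 6+20, …, 29+2, 31+0) = 34
r[10] = max(2+34, 4+32, 6+22, …, 31+2, 30+0) = 36
r[11] = max(2+36, 4+34, 6+32, …, 30+2, 37+0) = 38
r[12] = max(2+38, 4+36, 6+34, …, 37+2, 28+0) = 48
r[13] = max(2+48, 4+38, 6+36, …, 28+2, 34+0) = 50
One optimal cutting: 4 + 4 + 4 + 1 → ¢16 + ¢16 + ¢16 + ¢2 = ¢50.

50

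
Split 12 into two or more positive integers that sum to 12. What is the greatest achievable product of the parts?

Let m[k] be the best product for length k (with at least one cut). For each first piece i, the rest contributes max(k−i, m[k−i]).
Small cases: m[2]=1, m[3]=2, m[4]=4, m[5]=6, m[6]=9.
m[7] = max(1·9, 2·6, 3·4, 4·3, 5·2, 6·1) = 12
m[8] = max(1·12, 2·9, 3·6, …, 6·2, 7·1) = 18
m[9] = max(1·18, 2·12, 3·9, …, 7·2, 8·1) = 27
m[10] = max(1·27, 2·18, 3·12, …, 8·2, 9·1) = 36
m[11] = max(1·36, 2·27, 3·18, …, 9·2, 10·1) = 54
m[12] = max(1·54, 2·36, 3·27, …, 10·2, 11·1) = 81
One optimal split: 3 + 3 + 3 + 3; product 3·3·3·3 = 81.

81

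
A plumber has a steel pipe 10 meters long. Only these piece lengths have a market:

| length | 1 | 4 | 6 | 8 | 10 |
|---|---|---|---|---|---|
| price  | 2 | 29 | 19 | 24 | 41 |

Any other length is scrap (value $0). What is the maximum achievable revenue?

Consider every possible first cut. best[k] is the best of p[i]+best[k−i] over all sellable i≤k.
best[1] = 2
best[2] = 4  (first piece 1, then best[1]=2)
best[3] = 6  (first piece 1, then best[2]=4)
best[4] = 29
best[5] = 31  (first piece 1, then best[4]=29)
best[6] = 33  (first piece 1, then best[5]=31)
best[7] = 35  (first piece 1, then best[6]=33)
best[8] = 58  (first piece 4, then best[4]=29)
best[9] = 60  (first piece 1, then best[8]=58)
best[10] = 62  (first piece 1, then best[9]=60)
One optimal cutting: 4 + 4 + 1 + 1 → $62.

62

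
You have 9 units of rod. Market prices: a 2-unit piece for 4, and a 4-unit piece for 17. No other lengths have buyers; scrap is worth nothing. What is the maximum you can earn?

34

Consider every possible first cut. best[k] is the best of p[i]+best[k−i] over all sellable i≤k.
best[1] = 0
best[2] = 4
best[3] = 4
best[4] = 17
best[5] = 17
best[6] = 21  (first piece 2, then best[4]=17)
best[7] = 21
best[8] = 34  (first piece 4, then best[4]=17)
best[9] = 34
One optimal cutting: pieces 4 + 4 with 1 unit of scrap → 34.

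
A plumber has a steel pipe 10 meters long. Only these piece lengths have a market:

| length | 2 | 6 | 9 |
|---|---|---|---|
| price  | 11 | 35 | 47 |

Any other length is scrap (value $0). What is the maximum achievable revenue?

57

Consider every possible first cut. r[k] is the best of p[i]+r[k−i] over all sellable i≤k.
r[1] = 0
r[2] = 11
r[3] = 11
r[4] = 22  (first piece 2, then r[2]=11)
r[5] = 22
r[6] = 35
r[7] = 35
r[8] = 46  (first piece 2, then r[6]=35)
r[9] = 47
r[10] = 57  (first piece 2, then r[8]=46)
One optimal cutting: 6 + 2 + 2 → $57.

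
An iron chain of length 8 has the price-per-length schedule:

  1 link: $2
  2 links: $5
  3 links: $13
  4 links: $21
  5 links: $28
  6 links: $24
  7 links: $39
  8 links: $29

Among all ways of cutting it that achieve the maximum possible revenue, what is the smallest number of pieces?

Let r[k] be the best obtainable value from length k. For each k, try every first piece i and keep the best of price[i] + r[k−i].
r[1] = 2
r[2] = 5
r[3] = 13
r[4] = 21
r[5] = 28
r[6] = 30  (first piece 1, then r[5]=28)
r[7] = 39
r[8] = 42  (first piece 4, then r[4]=21)
Maximum revenue is $42.
Now minimize piece count subject to staying optimal: for each k, pieces[k] = 1 + min over i with p[i]+r[k−i]=r[k] of pieces[k−i].
pieces[5] = 1
pieces[6] = 2
pieces[7] = 1
pieces[8] = 2

2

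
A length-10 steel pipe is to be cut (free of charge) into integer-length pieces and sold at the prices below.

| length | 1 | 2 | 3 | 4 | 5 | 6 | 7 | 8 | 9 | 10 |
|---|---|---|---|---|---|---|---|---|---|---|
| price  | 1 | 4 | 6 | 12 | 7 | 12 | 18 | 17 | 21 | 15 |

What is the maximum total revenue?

28

Build r[k] bottom-up: r[k] = max over allowed piece i of (p[i] + r[k−i]).
r[1] = 1
r[2] = 4
r[3] = 6
r[4] = 12
r[5] = 13  (first piece 1, then r[4]=12)
r[6] = 16  (first piece 2, then r[4]=12)
r[7] = 18  (first piece 3, then r[4]=12)
r[8] = 24  (first piece 4, then r[4]=12)
r[9] = 25  (first piece 1, then r[8]=24)
r[10] = 28  (first piece 2, then r[8]=24)
One optimal cutting: 4 + 4 + 2 → $12 + $12 + $4 = $28.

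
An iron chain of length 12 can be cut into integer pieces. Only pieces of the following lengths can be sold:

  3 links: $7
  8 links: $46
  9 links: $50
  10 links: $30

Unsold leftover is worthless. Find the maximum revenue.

57

Let best[k] be the best obtainable value from length k. For each k, try every first piece i and keep the best of price[i] + best[k−i].
best[1] = 0
best[2] = 0
best[3] = 7
best[4] = 7
best[5] = 7
best[6] = 14  (first piece 3, then best[3]=7)
best[7] = 14
best[8] = max(7+7, 46+0) = 46
best[9] = max(7+14, 46+0, 50+0) = 50
best[10] = max(7+14, 46+0, 50+0, 30+0) = 50
best[11] = max(7+46, 46+7, 50+0, 30+0) = 53
best[12] = max(7+50, 46+7, 50+7, 30+0) = 57
One optimal cutting: 9 + 3 → $57.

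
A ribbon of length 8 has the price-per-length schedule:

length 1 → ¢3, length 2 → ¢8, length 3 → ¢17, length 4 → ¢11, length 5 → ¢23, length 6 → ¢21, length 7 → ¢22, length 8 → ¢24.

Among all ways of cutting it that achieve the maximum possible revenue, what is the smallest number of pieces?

Let r[k] be the best obtainable value from length k. For each k, try every first piece i and keep the best of price[i] + r[k−i].
r[1] = 3
r[2] = max(3+3, 8+0) = 8
r[3] = max(3+8, 8+3, 17+0) = 17
r[4] = max(3+17, 8+8, 17+3, 11+0) = 20
r[5] = max(3+20, 8+17, 17+8, 11+3, 23+0) = 25
r[6] = max(3+25, 8+20, 17+17, 11+8, 23+3, 21+0) = 34
r[7] = max(3+34, 8+25, 17+20, …, 21+3, 22+0) = 37
r[8] = max(3+37, 8+34, 17+25, …, 22+3, 24+0) = 42
Maximum revenue is ¢42.
Now minimize piece count subject to staying optimal: for each k, pieces[k] = 1 + min over i with p[i]+r[k−i]=r[k] of pieces[k−i].
pieces[5] = 2
pieces[6] = 2
pieces[7] = 3
pieces[8] = 3

3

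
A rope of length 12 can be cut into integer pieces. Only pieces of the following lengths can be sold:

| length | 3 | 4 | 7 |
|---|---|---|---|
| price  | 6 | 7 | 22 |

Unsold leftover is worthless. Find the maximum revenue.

29

Let f[k] be the best obtainable value from length k. For each k, try every first piece i and keep the best of price[i] + f[k−i].
f[1] = 0
f[2] = 0
f[3] = 6
f[4] = max(6+0, 7+0) = 7
f[5] = max(6+0, 7+0) = 7
f[6] = max(6+6, 7+0) = 12
f[7] = max(6+7, 7+6, 22+0) = 22
f[8] = max(6+7, 7+7, 22+0) = 22
f[9] = max(6+12, 7+7, 22+0) = 22
f[10] = max(6+22, 7+12, 22+6) = 28
f[11] = max(6+22, 7+22, 22+7) = 29
f[12] = max(6+22, 7+22, 22+7) = 29
One optimal cutting: pieces 7 + 4 with 1 meter of scrap → $29.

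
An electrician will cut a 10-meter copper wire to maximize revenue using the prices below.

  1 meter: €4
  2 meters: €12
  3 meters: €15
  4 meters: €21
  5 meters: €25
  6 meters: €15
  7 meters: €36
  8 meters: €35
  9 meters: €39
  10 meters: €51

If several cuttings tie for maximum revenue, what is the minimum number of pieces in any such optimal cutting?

Build r[k] bottom-up: r[k] = max over allowed piece i of (p[i] + r[k−i]).
r[1] = 4
r[2] = 12
r[3] = 16  (first piece 1, then r[2]=12)
r[4] = 24  (first piece 2, then r[2]=12)
r[5] = 28  (first piece 1, then r[4]=24)
r[6] = 36  (first piece 2, then r[4]=24)
r[7] = 40  (first piece 1, then r[6]=36)
r[8] = 48  (first piece 2, then r[6]=36)
r[9] = 52  (first piece 1, then r[8]=48)
r[10] = 60  (first piece 2, then r[8]=48)
Maximum revenue is €60.
Now minimize piece count subject to staying optimal: for each k, pieces[k] = 1 + min over i with p[i]+r[k−i]=r[k] of pieces[k−i].
pieces[7] = 4
pieces[8] = 4
pieces[9] = 5
pieces[10] = 5

5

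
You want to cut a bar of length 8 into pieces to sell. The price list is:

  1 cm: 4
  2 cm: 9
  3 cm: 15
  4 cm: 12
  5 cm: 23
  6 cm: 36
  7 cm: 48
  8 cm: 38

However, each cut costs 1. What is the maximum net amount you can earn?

51

Consider every possible first cut. r[k] is the best of p[i]+r[k−i] over all sellable i≤k, charging 1 whenever i<k.
r[1] = 4
r[2] = 9
r[3] = 15
r[4] = 18  (first piece 1, then r[3]=15)
r[5] = 23  (first piece 2, then r[3]=15)
r[6] = 36
r[7] = 48
r[8] = 51  (first piece 1, then r[7]=48)
One optimal plan: pieces 7 + 1 (1 cut) → 52 − 1 = 51.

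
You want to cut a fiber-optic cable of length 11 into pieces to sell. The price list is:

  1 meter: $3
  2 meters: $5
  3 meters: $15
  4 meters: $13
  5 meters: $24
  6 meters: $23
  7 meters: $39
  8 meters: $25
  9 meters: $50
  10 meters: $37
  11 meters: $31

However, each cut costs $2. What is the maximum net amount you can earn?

53

Consider every possible first cut. v[k] is the best of p[i]+v[k−i] over all sellable i≤k, charging 2 whenever i<k.
v[1] = 3
v[2] = max(3+3-2, 5+0) = 5
v[3] = max(3+5-2, 5+3-2, 15+0) = 15
v[4] = max(3+15-2, 5+5-2, 15+3-2, 13+0) = 16
v[5] = max(3+16-2, 5+15-2, 15+5-2, 13+3-2, 24+0) = 24
v[6] = max(3+24-2, 5+16-2, 15+15-2, 13+5-2, 24+3-2, 23+0) = 28
v[7] = max(3+28-2, 5+24-2, 15+16-2, …, 23+3-2, 39+0) = 39
v[8] = max(3+39-2, 5+28-2, 15+24-2, …, 39+3-2, 25+0) = 40
v[9] = max(3+40-2, 5+39-2, 15+28-2, …, 25+3-2, 50+0) = 50
v[10] = max(3+50-2, 5+40-2, 15+39-2, …, 50+3-2, 37+0) = 52
v[11] = max(3+52-2, 5+50-2, 15+40-2, …, 37+3-2, 31+0) = 53
One optimal plan: pieces 7 + 3 + 1 (2 cuts) → $57 − $4 = $53.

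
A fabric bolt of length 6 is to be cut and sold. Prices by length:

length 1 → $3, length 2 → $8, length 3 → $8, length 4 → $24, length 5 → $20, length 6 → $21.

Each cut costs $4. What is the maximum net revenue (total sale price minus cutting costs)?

28

Build r[k] bottom-up: r[k] = max over allowed piece i of (p[i] + r[k−i]) − 4 per cut.
r[1] = 3
r[2] = max(3+3-4, 8+0) = 8
r[3] = max(3+8-4, 8+3-4, 8+0) = 8
r[4] = max(3+8-4, 8+8-4, 8+3-4, 24+0) = 24
r[5] = max(3+24-4, 8+8-4, 8+8-4, 24+3-4, 20+0) = 23
r[6] = max(3+23-4, 8+24-4, 8+8-4, 24+8-4, 20+3-4, 21+0) = 28
One optimal plan: pieces 4 + 2 (1 cut) → $32 − $4 = $28.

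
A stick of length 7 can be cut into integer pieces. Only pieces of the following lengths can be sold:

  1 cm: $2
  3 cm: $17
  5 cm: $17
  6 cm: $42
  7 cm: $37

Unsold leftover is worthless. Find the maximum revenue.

Let r[k] be the best obtainable value from length k. For each k, try every first piece i and keep the best of price[i] + r[k−i].
r[1] = 2
r[2] = 4  (first piece 1, then r[1]=2)
r[3] = max(2+4, 17+0) = 17
r[4] = max(2+17, 17+2) = 19
r[5] = max(2+19, 17+4, 17+0) = 21
r[6] = max(2+21, 17+17, 17+2, 42+0) = 42
r[7] = max(2+42, 17+19, 17+4, 42+2, 37+0) = 44
One optimal cutting: 6 + 1 → $44.

44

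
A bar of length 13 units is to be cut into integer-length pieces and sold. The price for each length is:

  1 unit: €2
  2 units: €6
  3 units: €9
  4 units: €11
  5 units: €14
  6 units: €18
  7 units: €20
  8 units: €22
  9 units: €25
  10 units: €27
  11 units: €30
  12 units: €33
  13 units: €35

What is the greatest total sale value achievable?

Let R[k] be the best obtainable value from length k. For each k, try every first piece i and keep the best of price[i] + R[k−i].
R[1] = 2
R[2] = max(2+2, 6+0) = 6
R[3] = max(2+6, 6+2, 9+0) = 9
R[4] = max(2+9, 6+6, 9+2, 11+0) = 12
R[5] = max(2+12, 6+9, 9+6, 11+2, 14+0) = 15
R[6] = max(2+15, 6+12, 9+9, 11+6, 14+2, 18+0) = 18
R[7] = max(2+18, 6+15, 9+12, …, 18+2, 20+0) = 21
R[8] = max(2+21, 6+18, 9+15, …, 20+2, 22+0) = 24
R[9] = max(2+24, 6+21, 9+18, …, 22+2, 25+0) = 27
R[10] = max(2+27, 6+24, 9+21, …, 25+2, 27+0) = 30
R[11] = max(2+30, 6+27, 9+24, …, 27+2, 30+0) = 33
R[12] = max(2+33, 6+30, 9+27, …, 30+2, 33+0) = 36
R[13] = max(2+36, 6+33, 9+30, …, 33+2, 35+0) = 39
One optimal cutting: 3 + 2 + 2 + 2 + 2 + 2 → €9 + €6 + €6 + €6 + €6 + €6 = €39.

39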